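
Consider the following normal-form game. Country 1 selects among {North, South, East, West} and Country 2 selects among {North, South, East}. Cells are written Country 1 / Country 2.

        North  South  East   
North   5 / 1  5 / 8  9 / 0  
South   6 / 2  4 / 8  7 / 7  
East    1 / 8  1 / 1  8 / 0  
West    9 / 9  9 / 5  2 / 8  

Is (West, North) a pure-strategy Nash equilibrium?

Yes

Holding Country 2 at North: Country 1 gets 9 from West, versus 5 from North, 6 from South, 1 from East. No profitable deviation for Country 1.
Holding Country 1 at West: Country 2 gets 9 from North, versus 5 from South, 8 from East. No profitable deviation for Country 2 either.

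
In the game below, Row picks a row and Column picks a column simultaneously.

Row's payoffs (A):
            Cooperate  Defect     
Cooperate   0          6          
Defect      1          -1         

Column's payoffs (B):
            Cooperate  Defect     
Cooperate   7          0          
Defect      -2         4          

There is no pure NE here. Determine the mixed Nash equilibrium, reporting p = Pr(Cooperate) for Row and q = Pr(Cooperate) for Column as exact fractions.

p = 6/13, q = 7/8

Each player's mixing probability is pinned down by making the *other* player indifferent.
Column indifferent between Cooperate and Defect: p·7 + (1−p)·(-2) = p·0 + (1−p)·4 ⟹ (-2) + 9p = 4 + (-4)p ⟹ p = 6/13.
Row indifferent between Cooperate and Defect: q·0 + (1−q)·6 = q·1 + (1−q)·(-1) ⟹ 6 + (-6)q = (-1) + 2q ⟹ q = 7/8.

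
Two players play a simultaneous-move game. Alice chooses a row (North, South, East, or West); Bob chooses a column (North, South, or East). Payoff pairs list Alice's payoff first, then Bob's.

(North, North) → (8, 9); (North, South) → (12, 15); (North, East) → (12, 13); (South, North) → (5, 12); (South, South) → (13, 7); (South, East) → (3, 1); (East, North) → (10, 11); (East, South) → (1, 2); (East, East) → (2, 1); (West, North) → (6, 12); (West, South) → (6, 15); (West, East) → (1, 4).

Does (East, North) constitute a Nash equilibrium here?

Yes

Holding Bob at North: Alice gets 10 from East, versus 8 from North, 5 from South, 6 from West. No profitable deviation for Alice.
Holding Alice at East: Bob gets 11 from North, versus 2 from South, 1 from East. No profitable deviation for Bob either.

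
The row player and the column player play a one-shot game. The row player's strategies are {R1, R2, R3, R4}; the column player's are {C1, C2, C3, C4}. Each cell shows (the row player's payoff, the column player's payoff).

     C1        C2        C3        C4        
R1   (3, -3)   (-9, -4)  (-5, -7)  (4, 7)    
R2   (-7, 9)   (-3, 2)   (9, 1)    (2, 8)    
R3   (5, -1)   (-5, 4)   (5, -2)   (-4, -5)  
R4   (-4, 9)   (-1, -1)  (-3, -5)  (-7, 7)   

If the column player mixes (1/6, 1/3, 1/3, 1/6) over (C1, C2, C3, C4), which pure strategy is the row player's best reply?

Compute the row player's expected payoff from each pure strategy against the given mix.
R1: (1/6)·3 + (1/3)·(-9) + (1/3)·(-5) + (1/6)·4 = -7/2
R2: (1/6)·(-7) + (1/3)·(-3) + (1/3)·9 + (1/6)·2 = 7/6
R3: (1/6)·5 + (1/3)·(-5) + (1/3)·5 + (1/6)·(-4) = 1/6
R4: (1/6)·(-4) + (1/3)·(-1) + (1/3)·(-3) + (1/6)·(-7) = -19/6
Highest expected payoff is 7/6, from R2.

R2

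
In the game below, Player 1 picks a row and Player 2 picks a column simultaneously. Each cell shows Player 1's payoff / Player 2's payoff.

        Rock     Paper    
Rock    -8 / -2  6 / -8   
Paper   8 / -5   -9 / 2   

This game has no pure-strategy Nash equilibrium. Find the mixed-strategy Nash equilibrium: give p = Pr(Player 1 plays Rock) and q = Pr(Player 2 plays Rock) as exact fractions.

p = 7/13, q = 15/31

In a mixed NE each player is indifferent between their pure strategies, so the opponent's mix sets the indifference.
Player 2 indifferent between Rock and Paper: p·(-2) + (1−p)·(-5) = p·(-8) + (1−p)·2 ⟹ (-5) + 3p = 2 + (-10)p ⟹ p = 7/13.
Player 1 indifferent between Rock and Paper: q·(-8) + (1−q)·6 = q·8 + (1−q)·(-9) ⟹ 6 + (-14)q = (-9) + 17q ⟹ q = 15/31.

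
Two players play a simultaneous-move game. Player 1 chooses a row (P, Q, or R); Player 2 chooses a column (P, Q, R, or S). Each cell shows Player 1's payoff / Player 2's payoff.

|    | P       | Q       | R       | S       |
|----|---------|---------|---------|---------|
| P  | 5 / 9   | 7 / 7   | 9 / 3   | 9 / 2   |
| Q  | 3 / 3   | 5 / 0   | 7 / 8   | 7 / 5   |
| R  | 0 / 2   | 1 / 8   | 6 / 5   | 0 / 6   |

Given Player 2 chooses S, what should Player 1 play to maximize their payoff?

P

With Player 2 fixed at S, Player 1's payoffs are: P → 9, Q → 7, R → 0.
The maximum is 9, achieved by P.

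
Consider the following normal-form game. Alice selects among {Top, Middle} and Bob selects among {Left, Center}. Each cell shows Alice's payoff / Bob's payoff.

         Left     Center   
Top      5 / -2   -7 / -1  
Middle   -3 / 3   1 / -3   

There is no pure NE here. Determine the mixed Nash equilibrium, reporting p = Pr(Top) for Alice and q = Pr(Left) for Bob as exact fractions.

p = 6/7, q = 1/2

Each player's mixing probability is pinned down by making the *other* player indifferent.
Bob indifferent between Left and Center: p·(-2) + (1−p)·3 = p·(-1) + (1−p)·(-3) ⟹ 3 + (-5)p = (-3) + 2p ⟹ p = 6/7.
Alice indifferent between Top and Middle: q·5 + (1−q)·(-7) = q·(-3) + (1−q)·1 ⟹ (-7) + 12q = 1 + (-4)q ⟹ q = 1/2.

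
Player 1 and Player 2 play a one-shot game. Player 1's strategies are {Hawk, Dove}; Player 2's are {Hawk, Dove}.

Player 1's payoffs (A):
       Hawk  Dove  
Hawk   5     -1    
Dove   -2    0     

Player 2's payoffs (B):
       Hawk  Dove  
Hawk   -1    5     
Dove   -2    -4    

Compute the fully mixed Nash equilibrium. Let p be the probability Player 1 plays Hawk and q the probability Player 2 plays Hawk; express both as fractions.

Each player's mixing probability is pinned down by making the *other* player indifferent.
Player 2 indifferent between Hawk and Dove: p·(-1) + (1−p)·(-2) = p·5 + (1−p)·(-4) ⟹ (-2) + 1p = (-4) + 9p ⟹ p = 1/4.
Player 1 indifferent between Hawk and Dove: q·5 + (1−q)·(-1) = q·(-2) + (1−q)·0 ⟹ (-1) + 6q = 0 + (-2)q ⟹ q = 1/8.

p = 1/4, q = 1/8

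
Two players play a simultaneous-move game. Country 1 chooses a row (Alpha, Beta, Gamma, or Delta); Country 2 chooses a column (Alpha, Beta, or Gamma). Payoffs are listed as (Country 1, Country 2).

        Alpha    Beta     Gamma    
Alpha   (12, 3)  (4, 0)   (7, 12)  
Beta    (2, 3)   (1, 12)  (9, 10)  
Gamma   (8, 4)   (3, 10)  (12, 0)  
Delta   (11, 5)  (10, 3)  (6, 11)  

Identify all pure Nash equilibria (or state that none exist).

No pure-strategy Nash equilibrium

Check mutual best responses: a cell is a NE iff neither player can gain by unilaterally deviating.
Country 1's best responses — vs Alpha: Alpha (payoff 12); vs Beta: Delta (payoff 10); vs Gamma: Gamma (payoff 12).
Country 2's best responses — vs Alpha: Gamma (payoff 12); vs Beta: Beta (payoff 12); vs Gamma: Beta (payoff 10); vs Delta: Gamma (payoff 11).
No cell has both players best-responding. For instance, Country 1's best reply to Alpha is Alpha, but against Alpha Country 2 prefers Gamma over Alpha.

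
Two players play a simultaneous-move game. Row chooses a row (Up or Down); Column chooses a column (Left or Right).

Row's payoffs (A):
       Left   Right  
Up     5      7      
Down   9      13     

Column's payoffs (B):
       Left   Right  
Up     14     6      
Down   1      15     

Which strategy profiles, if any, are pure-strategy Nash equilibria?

(Down, Right)

Find each player's best response to every opponent strategy; NE are the intersections.
Row's best responses — vs Left: Down (payoff 9); vs Right: Down (payoff 13).
Column's best responses — vs Up: Left (payoff 14); vs Down: Right (payoff 15).
The only mutual best response is (Down, Right); neither player gains by switching there.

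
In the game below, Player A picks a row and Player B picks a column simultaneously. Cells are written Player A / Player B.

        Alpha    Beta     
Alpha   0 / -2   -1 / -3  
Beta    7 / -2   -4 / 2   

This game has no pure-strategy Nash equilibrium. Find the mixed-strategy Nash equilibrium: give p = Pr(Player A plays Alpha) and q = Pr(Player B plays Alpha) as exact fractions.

In a mixed NE each player is indifferent between their pure strategies, so the opponent's mix sets the indifference.
Player B indifferent between Alpha and Beta: p·(-2) + (1−p)·(-2) = p·(-3) + (1−p)·2 ⟹ (-2) + 0p = 2 + (-5)p ⟹ p = 4/5.
Player A indifferent between Alpha and Beta: q·0 + (1−q)·(-1) = q·7 + (1−q)·(-4) ⟹ (-1) + 1q = (-4) + 11q ⟹ q = 3/10.

p = 4/5, q = 3/10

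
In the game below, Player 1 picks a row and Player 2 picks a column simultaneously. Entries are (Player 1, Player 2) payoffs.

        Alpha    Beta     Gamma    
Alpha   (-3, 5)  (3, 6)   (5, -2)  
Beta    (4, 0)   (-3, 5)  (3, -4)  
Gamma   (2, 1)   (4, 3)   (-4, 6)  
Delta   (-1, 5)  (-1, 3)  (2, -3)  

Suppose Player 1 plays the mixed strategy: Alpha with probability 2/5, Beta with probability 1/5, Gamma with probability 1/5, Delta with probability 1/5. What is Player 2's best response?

Beta

Player 2's best reply maximizes expected payoff against the mix.
Alpha: (2/5)·5 + (1/5)·0 + (1/5)·1 + (1/5)·5 = 16/5
Beta: (2/5)·6 + (1/5)·5 + (1/5)·3 + (1/5)·3 = 23/5
Gamma: (2/5)·(-2) + (1/5)·(-4) + (1/5)·6 + (1/5)·(-3) = -1
Highest expected payoff is 23/5, from Beta.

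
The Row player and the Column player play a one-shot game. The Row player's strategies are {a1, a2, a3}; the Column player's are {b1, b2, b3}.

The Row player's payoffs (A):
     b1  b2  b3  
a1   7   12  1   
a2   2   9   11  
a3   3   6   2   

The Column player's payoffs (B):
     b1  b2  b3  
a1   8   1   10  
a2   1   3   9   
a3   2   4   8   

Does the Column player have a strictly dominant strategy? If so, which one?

b3

A strategy is strictly dominant if it gives the Column player a strictly higher payoff than every other strategy, against every choice by the opponent.
b3 strictly dominates: vs a1: 10 > each of {8, 1}; vs a2: 9 > each of {1, 3}; vs a3: 8 > each of {2, 4}.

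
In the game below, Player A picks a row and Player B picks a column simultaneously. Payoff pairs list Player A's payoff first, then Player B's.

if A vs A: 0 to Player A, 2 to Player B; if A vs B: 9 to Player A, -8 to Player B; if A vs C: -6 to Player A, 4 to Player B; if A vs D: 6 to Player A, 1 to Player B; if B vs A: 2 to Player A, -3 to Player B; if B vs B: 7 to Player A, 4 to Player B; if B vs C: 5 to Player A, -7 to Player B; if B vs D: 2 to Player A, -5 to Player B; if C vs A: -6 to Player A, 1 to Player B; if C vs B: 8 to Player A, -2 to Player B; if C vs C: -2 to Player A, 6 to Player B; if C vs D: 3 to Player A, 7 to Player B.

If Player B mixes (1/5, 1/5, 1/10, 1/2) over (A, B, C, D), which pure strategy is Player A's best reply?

A

Compute Player A's expected payoff from each pure strategy against the given mix.
A: (1/5)·0 + (1/5)·9 + (1/10)·(-6) + (1/2)·6 = 21/5
B: (1/5)·2 + (1/5)·7 + (1/10)·5 + (1/2)·2 = 33/10
C: (1/5)·(-6) + (1/5)·8 + (1/10)·(-2) + (1/2)·3 = 17/10
Highest expected payoff is 21/5, from A.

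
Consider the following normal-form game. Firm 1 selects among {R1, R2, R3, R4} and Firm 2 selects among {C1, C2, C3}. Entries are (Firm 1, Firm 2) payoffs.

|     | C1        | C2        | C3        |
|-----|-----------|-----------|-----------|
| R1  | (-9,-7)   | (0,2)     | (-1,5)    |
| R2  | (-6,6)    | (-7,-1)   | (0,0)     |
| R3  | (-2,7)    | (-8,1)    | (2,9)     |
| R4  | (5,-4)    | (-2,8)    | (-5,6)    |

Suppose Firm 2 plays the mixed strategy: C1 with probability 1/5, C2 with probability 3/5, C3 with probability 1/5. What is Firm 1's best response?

Firm 1's best reply maximizes expected payoff against the mix.
R1: (1/5)·(-9) + (3/5)·0 + (1/5)·(-1) = -2
R2: (1/5)·(-6) + (3/5)·(-7) + (1/5)·0 = -27/5
R3: (1/5)·(-2) + (3/5)·(-8) + (1/5)·2 = -24/5
R4: (1/5)·5 + (3/5)·(-2) + (1/5)·(-5) = -6/5
Highest expected payoff is -6/5, from R4.

R4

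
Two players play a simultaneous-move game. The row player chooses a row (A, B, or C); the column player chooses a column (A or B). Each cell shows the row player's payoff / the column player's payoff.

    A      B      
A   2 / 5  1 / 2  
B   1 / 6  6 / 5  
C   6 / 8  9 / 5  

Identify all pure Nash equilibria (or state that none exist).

Check mutual best responses: a cell is a NE iff neither player can gain by unilaterally deviating.
The row player's best responses — vs A: C (payoff 6); vs B: C (payoff 9).
The column player's best responses — vs A: A (payoff 5); vs B: A (payoff 6); vs C: A (payoff 8).
The only mutual best response is (C, A); neither player gains by switching there.

(C, A)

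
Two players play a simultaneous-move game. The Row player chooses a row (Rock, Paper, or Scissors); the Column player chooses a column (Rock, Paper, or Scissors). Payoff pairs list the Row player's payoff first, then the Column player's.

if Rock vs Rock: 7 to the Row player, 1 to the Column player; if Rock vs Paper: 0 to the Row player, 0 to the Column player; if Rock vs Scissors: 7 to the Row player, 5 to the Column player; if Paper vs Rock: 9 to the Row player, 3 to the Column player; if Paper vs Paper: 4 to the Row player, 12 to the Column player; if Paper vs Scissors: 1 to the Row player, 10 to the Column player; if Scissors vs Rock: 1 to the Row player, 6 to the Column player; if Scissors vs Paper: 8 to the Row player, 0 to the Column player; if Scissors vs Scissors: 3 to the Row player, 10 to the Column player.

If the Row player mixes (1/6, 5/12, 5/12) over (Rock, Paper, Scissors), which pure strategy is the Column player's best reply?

The Column player's best reply maximizes expected payoff against the mix.
Rock: (1/6)·1 + (5/12)·3 + (5/12)·6 = 47/12
Paper: (1/6)·0 + (5/12)·12 + (5/12)·0 = 5
Scissors: (1/6)·5 + (5/12)·10 + (5/12)·10 = 55/6
Highest expected payoff is 55/6, from Scissors.

Scissors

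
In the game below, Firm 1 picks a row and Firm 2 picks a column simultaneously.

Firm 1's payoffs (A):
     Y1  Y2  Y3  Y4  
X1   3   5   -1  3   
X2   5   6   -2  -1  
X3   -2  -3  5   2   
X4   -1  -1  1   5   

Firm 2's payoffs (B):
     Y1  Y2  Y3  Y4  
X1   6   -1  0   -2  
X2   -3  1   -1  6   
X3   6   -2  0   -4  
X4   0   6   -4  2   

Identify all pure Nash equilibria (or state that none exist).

Find each player's best response to every opponent strategy; NE are the intersections.
Firm 1's best responses — vs Y1: X2 (payoff 5); vs Y2: X2 (payoff 6); vs Y3: X3 (payoff 5); vs Y4: X4 (payoff 5).
Firm 2's best responses — vs X1: Y1 (payoff 6); vs X2: Y4 (payoff 6); vs X3: Y1 (payoff 6); vs X4: Y2 (payoff 6).
No cell has both players best-responding. For instance, Firm 1's best reply to Y4 is X4, but against X4 Firm 2 prefers Y2 over Y4.

No pure-strategy Nash equilibrium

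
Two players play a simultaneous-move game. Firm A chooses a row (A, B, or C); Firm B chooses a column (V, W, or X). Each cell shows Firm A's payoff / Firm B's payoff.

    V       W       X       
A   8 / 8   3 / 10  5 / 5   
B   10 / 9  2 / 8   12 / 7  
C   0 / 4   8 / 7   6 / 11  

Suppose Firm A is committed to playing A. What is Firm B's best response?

W

With Firm A fixed at A, Firm B's payoffs are: V → 8, W → 10, X → 5.
The maximum is 10, achieved by W.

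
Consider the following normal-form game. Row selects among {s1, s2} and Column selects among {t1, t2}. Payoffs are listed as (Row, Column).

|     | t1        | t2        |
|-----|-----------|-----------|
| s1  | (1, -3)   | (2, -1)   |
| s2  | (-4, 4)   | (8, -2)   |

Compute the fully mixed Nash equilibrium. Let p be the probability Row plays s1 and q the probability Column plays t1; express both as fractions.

p = 3/4, q = 6/11

In a mixed NE each player is indifferent between their pure strategies, so the opponent's mix sets the indifference.
Column indifferent between t1 and t2: p·(-3) + (1−p)·4 = p·(-1) + (1−p)·(-2) ⟹ 4 + (-7)p = (-2) + 1p ⟹ p = 3/4.
Row indifferent between s1 and s2: q·1 + (1−q)·2 = q·(-4) + (1−q)·8 ⟹ 2 + (-1)q = 8 + (-12)q ⟹ q = 6/11.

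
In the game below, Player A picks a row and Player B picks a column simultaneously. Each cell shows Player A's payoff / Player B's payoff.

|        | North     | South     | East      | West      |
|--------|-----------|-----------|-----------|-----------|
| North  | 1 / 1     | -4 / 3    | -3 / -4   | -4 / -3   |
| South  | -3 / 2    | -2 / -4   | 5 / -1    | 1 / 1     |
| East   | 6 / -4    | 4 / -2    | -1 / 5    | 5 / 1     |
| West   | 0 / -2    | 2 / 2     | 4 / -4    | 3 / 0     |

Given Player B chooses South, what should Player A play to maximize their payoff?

With Player B fixed at South, Player A's payoffs are: North → -4, South → -2, East → 4, West → 2.
The maximum is 4, achieved by East.

East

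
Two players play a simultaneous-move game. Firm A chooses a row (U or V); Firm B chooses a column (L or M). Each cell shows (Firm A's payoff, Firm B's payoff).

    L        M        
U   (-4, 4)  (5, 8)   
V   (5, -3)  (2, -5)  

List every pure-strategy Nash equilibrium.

A profile is a Nash equilibrium when each player is best-responding to the other.
Firm A's best responses — vs L: V (payoff 5); vs M: U (payoff 5).
Firm B's best responses — vs U: M (payoff 8); vs V: L (payoff -3).
Mutual best responses occur at (U, M) and (V, L); at each, neither player gains by switching.

(U, M) and (V, L)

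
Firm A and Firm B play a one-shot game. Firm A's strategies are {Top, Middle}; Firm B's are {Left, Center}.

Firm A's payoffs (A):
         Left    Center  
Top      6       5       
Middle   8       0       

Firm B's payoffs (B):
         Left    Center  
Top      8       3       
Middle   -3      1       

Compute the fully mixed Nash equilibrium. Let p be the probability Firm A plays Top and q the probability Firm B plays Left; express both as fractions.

Each player's mixing probability is pinned down by making the *other* player indifferent.
Firm B indifferent between Left and Center: p·8 + (1−p)·(-3) = p·3 + (1−p)·1 ⟹ (-3) + 11p = 1 + 2p ⟹ p = 4/9.
Firm A indifferent between Top and Middle: q·6 + (1−q)·5 = q·8 + (1−q)·0 ⟹ 5 + 1q = 0 + 8q ⟹ q = 5/7.

p = 4/9, q = 5/7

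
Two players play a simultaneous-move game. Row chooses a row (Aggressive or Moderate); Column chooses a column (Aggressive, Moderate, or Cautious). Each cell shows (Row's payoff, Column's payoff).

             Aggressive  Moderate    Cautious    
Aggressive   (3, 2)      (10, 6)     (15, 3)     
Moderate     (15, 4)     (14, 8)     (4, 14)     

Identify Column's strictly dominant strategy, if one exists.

No strictly dominant strategy

A strategy is strictly dominant if it gives Column a strictly higher payoff than every other strategy, against every choice by the opponent.
Aggressive is not dominant: against Aggressive, Moderate gives 6 > 2.
Moderate is not dominant: against Moderate, Cautious gives 14 > 8.
Cautious is not dominant: against Aggressive, Moderate gives 6 > 3.
No single strategy is best against every opponent action.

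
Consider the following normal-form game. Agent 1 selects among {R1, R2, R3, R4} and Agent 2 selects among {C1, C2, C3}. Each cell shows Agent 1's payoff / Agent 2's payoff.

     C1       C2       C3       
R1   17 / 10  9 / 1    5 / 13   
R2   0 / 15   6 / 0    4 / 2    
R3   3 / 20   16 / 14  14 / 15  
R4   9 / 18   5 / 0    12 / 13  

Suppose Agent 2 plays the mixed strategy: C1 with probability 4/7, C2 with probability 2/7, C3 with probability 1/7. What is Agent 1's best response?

Agent 1's best reply maximizes expected payoff against the mix.
R1: (4/7)·17 + (2/7)·9 + (1/7)·5 = 13
R2: (4/7)·0 + (2/7)·6 + (1/7)·4 = 16/7
R3: (4/7)·3 + (2/7)·16 + (1/7)·14 = 58/7
R4: (4/7)·9 + (2/7)·5 + (1/7)·12 = 58/7
Highest expected payoff is 13, from R1.

R1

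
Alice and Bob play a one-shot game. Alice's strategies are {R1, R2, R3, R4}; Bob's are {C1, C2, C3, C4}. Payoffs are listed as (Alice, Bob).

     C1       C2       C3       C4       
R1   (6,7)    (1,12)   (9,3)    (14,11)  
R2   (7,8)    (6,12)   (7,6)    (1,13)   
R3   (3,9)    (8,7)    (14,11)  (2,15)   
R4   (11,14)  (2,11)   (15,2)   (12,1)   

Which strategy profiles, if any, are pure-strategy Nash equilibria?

A profile is a Nash equilibrium when each player is best-responding to the other.
Alice's best responses — vs C1: R4 (payoff 11); vs C2: R3 (payoff 8); vs C3: R4 (payoff 15); vs C4: R1 (payoff 14).
Bob's best responses — vs R1: C2 (payoff 12); vs R2: C4 (payoff 13); vs R3: C4 (payoff 15); vs R4: C1 (payoff 14).
The only mutual best response is (R4, C1); neither player gains by switching there.

(R4, C1)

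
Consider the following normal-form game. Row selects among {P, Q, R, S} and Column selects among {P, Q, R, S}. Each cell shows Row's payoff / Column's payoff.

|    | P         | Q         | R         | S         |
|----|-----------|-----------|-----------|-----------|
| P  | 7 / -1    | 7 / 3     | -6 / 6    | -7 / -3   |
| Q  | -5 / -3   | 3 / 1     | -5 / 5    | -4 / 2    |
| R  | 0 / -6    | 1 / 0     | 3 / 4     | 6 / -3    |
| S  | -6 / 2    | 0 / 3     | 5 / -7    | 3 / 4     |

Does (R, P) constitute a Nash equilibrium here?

Holding Column at P: Row gets 0 from R but could get 7 by switching to P. Row has a profitable deviation.

No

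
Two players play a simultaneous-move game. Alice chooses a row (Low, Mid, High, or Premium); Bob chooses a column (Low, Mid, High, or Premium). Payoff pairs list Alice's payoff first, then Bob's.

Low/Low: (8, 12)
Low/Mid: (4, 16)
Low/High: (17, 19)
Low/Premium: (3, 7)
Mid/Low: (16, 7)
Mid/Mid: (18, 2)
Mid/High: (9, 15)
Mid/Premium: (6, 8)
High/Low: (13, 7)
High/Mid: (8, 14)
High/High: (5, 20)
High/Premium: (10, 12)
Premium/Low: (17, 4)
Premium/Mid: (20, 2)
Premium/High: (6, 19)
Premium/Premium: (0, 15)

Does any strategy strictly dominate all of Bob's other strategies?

High

Check whether one of Bob's strategies beats all alternatives regardless of what the opponent does.
High strictly dominates: vs Low: 19 > each of {12, 16, 7}; vs Mid: 15 > each of {7, 2, 8}; vs High: 20 > each of {7, 14, 12}; vs Premium: 19 > each of {4, 2, 15}.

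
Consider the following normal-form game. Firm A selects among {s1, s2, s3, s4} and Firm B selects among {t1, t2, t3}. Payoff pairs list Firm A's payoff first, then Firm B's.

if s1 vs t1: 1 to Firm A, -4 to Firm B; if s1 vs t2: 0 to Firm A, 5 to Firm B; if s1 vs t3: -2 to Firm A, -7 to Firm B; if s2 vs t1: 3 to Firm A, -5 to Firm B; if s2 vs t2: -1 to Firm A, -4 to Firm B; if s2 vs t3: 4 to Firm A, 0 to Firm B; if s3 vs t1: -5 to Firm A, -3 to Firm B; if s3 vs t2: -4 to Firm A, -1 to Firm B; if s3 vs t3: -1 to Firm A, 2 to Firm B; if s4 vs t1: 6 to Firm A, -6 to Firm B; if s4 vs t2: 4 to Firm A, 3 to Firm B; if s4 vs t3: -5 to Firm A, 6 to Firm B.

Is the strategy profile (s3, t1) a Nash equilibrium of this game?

No

Holding Firm B at t1: Firm A gets -5 from s3 but could get 6 by switching to s4. Firm A has a profitable deviation.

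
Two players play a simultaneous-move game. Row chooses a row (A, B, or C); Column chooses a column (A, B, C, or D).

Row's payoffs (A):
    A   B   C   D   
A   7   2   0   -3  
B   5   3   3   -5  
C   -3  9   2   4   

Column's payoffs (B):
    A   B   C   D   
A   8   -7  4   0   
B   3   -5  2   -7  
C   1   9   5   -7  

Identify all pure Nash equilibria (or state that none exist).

(A, A) and (C, B)

Check mutual best responses: a cell is a NE iff neither player can gain by unilaterally deviating.
Row's best responses — vs A: A (payoff 7); vs B: C (payoff 9); vs C: B (payoff 3); vs D: C (payoff 4).
Column's best responses — vs A: A (payoff 8); vs B: A (payoff 3); vs C: B (payoff 9).
Mutual best responses occur at (A, A) and (C, B); at each, neither player gains by switching.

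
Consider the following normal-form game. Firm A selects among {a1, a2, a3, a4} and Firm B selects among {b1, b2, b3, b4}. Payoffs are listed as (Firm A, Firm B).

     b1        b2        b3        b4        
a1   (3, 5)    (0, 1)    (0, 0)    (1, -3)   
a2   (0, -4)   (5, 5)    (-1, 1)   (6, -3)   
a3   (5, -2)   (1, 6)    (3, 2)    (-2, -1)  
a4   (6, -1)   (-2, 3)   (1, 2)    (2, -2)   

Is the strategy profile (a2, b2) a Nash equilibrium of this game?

Holding Firm B at b2: Firm A gets 5 from a2, versus 0 from a1, 1 from a3, -2 from a4. No profitable deviation for Firm A.
Holding Firm A at a2: Firm B gets 5 from b2, versus -4 from b1, 1 from b3, -3 from b4. No profitable deviation for Firm B either.

Yes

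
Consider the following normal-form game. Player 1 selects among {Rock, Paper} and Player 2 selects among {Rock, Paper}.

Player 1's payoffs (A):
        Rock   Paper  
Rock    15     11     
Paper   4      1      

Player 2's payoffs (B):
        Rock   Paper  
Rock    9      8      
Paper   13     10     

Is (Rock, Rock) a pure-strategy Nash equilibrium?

Holding Player 2 at Rock: Player 1 gets 15 from Rock, versus 4 from Paper. No profitable deviation for Player 1.
Holding Player 1 at Rock: Player 2 gets 9 from Rock, versus 8 from Paper. No profitable deviation for Player 2 either.

Yes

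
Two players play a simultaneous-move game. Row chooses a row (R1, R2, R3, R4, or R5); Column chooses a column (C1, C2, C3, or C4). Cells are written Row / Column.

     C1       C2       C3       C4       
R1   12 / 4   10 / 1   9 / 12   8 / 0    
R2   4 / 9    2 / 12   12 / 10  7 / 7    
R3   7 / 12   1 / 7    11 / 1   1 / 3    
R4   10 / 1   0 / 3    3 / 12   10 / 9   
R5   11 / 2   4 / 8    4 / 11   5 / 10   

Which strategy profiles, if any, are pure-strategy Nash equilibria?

A profile is a Nash equilibrium when each player is best-responding to the other.
Row's best responses — vs C1: R1 (payoff 12); vs C2: R1 (payoff 10); vs C3: R2 (payoff 12); vs C4: R4 (payoff 10).
Column's best responses — vs R1: C3 (payoff 12); vs R2: C2 (payoff 12); vs R3: C1 (payoff 12); vs R4: C3 (payoff 12); vs R5: C3 (payoff 11).
No cell has both players best-responding. For instance, Row's best reply to C4 is R4, but against R4 Column prefers C3 over C4.

No pure-strategy Nash equilibrium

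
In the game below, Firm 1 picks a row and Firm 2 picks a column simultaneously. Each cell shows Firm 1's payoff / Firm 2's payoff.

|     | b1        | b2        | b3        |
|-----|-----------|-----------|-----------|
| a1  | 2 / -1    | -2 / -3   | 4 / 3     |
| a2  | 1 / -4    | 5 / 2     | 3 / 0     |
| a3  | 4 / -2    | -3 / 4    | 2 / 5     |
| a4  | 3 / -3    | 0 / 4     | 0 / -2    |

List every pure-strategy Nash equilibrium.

(a1, b3) and (a2, b2)

A profile is a Nash equilibrium when each player is best-responding to the other.
Firm 1's best responses — vs b1: a3 (payoff 4); vs b2: a2 (payoff 5); vs b3: a1 (payoff 4).
Firm 2's best responses — vs a1: b3 (payoff 3); vs a2: b2 (payoff 2); vs a3: b3 (payoff 5); vs a4: b2 (payoff 4).
Mutual best responses occur at (a1, b3) and (a2, b2); at each, neither player gains by switching.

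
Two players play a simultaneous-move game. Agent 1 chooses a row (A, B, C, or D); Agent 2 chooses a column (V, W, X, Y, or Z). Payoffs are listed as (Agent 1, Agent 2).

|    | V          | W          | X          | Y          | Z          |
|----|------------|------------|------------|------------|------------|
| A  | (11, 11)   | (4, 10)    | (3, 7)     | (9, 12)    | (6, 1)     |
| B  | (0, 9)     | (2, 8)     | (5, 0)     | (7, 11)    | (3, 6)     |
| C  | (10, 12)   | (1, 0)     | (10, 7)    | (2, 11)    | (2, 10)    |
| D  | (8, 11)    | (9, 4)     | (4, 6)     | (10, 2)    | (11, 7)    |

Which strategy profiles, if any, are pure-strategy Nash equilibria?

Find each player's best response to every opponent strategy; NE are the intersections.
Agent 1's best responses — vs V: A (payoff 11); vs W: D (payoff 9); vs X: C (payoff 10); vs Y: D (payoff 10); vs Z: D (payoff 11).
Agent 2's best responses — vs A: Y (payoff 12); vs B: Y (payoff 11); vs C: V (payoff 12); vs D: V (payoff 11).
No cell has both players best-responding. For instance, Agent 1's best reply to Y is D, but against D Agent 2 prefers V over Y.

None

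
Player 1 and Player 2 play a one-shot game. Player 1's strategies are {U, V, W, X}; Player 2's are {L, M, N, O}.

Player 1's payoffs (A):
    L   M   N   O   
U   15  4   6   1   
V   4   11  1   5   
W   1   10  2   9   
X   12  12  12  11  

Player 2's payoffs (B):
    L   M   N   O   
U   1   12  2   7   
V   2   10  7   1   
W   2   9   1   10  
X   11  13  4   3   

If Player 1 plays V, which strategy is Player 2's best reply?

M

With Player 1 fixed at V, Player 2's payoffs are: L → 2, M → 10, N → 7, O → 1.
The maximum is 10, achieved by M.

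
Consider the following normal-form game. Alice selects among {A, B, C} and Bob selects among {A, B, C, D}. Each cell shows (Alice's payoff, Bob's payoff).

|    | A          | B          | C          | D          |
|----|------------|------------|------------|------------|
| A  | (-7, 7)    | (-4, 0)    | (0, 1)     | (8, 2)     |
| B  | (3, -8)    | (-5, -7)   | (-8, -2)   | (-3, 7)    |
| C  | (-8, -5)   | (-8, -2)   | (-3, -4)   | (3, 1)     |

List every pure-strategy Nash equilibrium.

Check mutual best responses: a cell is a NE iff neither player can gain by unilaterally deviating.
Alice's best responses — vs A: B (payoff 3); vs B: A (payoff -4); vs C: A (payoff 0); vs D: A (payoff 8).
Bob's best responses — vs A: A (payoff 7); vs B: D (payoff 7); vs C: D (payoff 1).
No cell has both players best-responding. For instance, Alice's best reply to B is A, but against A Bob prefers A over B.

None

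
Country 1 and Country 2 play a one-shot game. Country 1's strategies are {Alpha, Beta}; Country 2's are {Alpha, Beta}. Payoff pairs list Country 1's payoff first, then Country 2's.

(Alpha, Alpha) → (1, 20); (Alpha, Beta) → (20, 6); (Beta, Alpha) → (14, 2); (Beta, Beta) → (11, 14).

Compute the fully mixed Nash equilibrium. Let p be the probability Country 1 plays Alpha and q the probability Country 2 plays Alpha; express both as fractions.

In a mixed NE each player is indifferent between their pure strategies, so the opponent's mix sets the indifference.
Country 2 indifferent between Alpha and Beta: p·20 + (1−p)·2 = p·6 + (1−p)·14 ⟹ 2 + 18p = 14 + (-8)p ⟹ p = 6/13.
Country 1 indifferent between Alpha and Beta: q·1 + (1−q)·20 = q·14 + (1−q)·11 ⟹ 20 + (-19)q = 11 + 3q ⟹ q = 9/22.

p = 6/13, q = 9/22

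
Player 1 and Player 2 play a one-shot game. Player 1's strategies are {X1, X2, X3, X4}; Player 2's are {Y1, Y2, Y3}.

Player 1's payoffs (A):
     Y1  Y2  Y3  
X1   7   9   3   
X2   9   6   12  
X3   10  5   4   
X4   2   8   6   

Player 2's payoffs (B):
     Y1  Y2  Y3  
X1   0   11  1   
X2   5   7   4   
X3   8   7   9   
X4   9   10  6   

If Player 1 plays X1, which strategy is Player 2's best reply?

With Player 1 fixed at X1, Player 2's payoffs are: Y1 → 0, Y2 → 11, Y3 → 1.
The maximum is 11, achieved by Y2.

Y2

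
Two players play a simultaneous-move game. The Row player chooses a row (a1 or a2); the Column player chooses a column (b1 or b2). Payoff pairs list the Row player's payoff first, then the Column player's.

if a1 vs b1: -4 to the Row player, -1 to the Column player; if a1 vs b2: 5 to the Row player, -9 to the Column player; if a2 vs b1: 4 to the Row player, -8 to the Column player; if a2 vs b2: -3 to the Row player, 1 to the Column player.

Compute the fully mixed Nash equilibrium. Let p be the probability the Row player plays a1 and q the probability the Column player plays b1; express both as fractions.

Each player's mixing probability is pinned down by making the *other* player indifferent.
The Column player indifferent between b1 and b2: p·(-1) + (1−p)·(-8) = p·(-9) + (1−p)·1 ⟹ (-8) + 7p = 1 + (-10)p ⟹ p = 9/17.
The Row player indifferent between a1 and a2: q·(-4) + (1−q)·5 = q·4 + (1−q)·(-3) ⟹ 5 + (-9)q = (-3) + 7q ⟹ q = 1/2.

p = 9/17, q = 1/2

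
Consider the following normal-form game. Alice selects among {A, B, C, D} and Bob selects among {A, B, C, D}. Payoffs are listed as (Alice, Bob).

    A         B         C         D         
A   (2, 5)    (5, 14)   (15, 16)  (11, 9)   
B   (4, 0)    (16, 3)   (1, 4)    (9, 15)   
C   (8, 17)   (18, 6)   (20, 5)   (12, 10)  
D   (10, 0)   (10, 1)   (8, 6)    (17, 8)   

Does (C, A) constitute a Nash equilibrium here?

No

Holding Bob at A: Alice gets 8 from C but could get 10 by switching to D. Alice has a profitable deviation.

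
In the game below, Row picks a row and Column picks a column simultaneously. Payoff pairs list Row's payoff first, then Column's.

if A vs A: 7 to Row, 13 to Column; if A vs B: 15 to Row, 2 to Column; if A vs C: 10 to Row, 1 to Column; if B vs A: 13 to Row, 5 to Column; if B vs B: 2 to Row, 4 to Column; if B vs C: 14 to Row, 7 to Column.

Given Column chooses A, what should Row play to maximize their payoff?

B

With Column fixed at A, Row's payoffs are: A → 7, B → 13.
The maximum is 13, achieved by B.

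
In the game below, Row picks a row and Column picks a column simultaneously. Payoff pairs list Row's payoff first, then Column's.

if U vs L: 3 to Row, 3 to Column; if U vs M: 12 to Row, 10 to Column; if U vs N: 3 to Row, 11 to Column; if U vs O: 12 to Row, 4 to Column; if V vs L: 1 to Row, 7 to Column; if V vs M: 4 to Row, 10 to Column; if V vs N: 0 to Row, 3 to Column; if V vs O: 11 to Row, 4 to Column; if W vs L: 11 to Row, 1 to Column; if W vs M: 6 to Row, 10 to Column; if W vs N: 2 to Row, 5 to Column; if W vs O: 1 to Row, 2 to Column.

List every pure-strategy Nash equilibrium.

(U, N)

A profile is a Nash equilibrium when each player is best-responding to the other.
Row's best responses — vs L: W (payoff 11); vs M: U (payoff 12); vs N: U (payoff 3); vs O: U (payoff 12).
Column's best responses — vs U: N (payoff 11); vs V: M (payoff 10); vs W: M (payoff 10).
The only mutual best response is (U, N); neither player gains by switching there.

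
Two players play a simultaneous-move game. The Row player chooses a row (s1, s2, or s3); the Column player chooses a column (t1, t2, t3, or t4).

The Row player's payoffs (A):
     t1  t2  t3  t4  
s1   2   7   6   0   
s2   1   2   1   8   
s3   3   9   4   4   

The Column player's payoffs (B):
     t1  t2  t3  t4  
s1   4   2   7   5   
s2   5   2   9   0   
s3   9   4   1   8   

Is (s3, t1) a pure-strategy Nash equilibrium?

Yes

Holding the Column player at t1: the Row player gets 3 from s3, versus 2 from s1, 1 from s2. No profitable deviation for the Row player.
Holding the Row player at s3: the Column player gets 9 from t1, versus 4 from t2, 1 from t3, 8 from t4. No profitable deviation for the Column player either.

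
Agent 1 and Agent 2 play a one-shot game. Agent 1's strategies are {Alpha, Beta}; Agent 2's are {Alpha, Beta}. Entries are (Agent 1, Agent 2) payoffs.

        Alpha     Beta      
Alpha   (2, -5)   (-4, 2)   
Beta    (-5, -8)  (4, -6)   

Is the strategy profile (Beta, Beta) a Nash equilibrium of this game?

Yes

Holding Agent 2 at Beta: Agent 1 gets 4 from Beta, versus -4 from Alpha. No profitable deviation for Agent 1.
Holding Agent 1 at Beta: Agent 2 gets -6 from Beta, versus -8 from Alpha. No profitable deviation for Agent 2 either.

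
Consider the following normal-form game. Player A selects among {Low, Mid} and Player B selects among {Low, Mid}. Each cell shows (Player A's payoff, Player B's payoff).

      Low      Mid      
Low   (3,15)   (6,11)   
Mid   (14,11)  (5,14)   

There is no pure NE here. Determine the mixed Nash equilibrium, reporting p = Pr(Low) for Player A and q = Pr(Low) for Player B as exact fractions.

Each player's mixing probability is pinned down by making the *other* player indifferent.
Player B indifferent between Low and Mid: p·15 + (1−p)·11 = p·11 + (1−p)·14 ⟹ 11 + 4p = 14 + (-3)p ⟹ p = 3/7.
Player A indifferent between Low and Mid: q·3 + (1−q)·6 = q·14 + (1−q)·5 ⟹ 6 + (-3)q = 5 + 9q ⟹ q = 1/12.

p = 3/7, q = 1/12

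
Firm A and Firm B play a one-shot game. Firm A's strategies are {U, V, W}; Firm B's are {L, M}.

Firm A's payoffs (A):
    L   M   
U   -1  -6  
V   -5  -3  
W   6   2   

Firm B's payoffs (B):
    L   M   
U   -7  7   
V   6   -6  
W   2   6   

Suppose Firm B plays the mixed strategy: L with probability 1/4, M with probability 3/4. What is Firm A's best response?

W

Firm A's best reply maximizes expected payoff against the mix.
U: (1/4)·(-1) + (3/4)·(-6) = -19/4
V: (1/4)·(-5) + (3/4)·(-3) = -7/2
W: (1/4)·6 + (3/4)·2 = 3
Highest expected payoff is 3, from W.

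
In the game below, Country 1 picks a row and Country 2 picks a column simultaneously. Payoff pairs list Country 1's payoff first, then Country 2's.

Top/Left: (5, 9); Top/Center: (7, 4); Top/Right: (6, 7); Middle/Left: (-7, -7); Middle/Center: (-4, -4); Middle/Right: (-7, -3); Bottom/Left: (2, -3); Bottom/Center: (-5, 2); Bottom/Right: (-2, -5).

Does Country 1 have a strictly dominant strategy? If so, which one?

A strategy is strictly dominant if it gives Country 1 a strictly higher payoff than every other strategy, against every choice by the opponent.
Top strictly dominates: vs Left: 5 > each of {-7, 2}; vs Center: 7 > each of {-4, -5}; vs Right: 6 > each of {-7, -2}.

Top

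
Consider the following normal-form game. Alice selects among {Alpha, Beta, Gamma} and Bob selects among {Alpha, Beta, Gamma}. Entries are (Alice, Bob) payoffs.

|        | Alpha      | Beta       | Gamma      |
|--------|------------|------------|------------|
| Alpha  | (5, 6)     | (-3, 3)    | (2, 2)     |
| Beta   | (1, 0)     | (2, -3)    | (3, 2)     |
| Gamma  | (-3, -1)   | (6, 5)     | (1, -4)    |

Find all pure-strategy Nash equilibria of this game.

Check mutual best responses: a cell is a NE iff neither player can gain by unilaterally deviating.
Alice's best responses — vs Alpha: Alpha (payoff 5); vs Beta: Gamma (payoff 6); vs Gamma: Beta (payoff 3).
Bob's best responses — vs Alpha: Alpha (payoff 6); vs Beta: Gamma (payoff 2); vs Gamma: Beta (payoff 5).
Mutual best responses occur at (Alpha, Alpha), (Beta, Gamma), and (Gamma, Beta); at each, neither player gains by switching.

(Alpha, Alpha), (Beta, Gamma), and (Gamma, Beta)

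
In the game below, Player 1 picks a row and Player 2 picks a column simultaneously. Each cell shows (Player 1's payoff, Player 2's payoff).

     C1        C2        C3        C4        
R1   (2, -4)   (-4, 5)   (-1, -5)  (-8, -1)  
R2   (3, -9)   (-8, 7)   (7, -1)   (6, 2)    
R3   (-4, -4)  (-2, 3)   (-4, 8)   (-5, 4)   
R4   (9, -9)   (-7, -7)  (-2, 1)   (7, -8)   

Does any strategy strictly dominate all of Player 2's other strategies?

A strategy is strictly dominant if it gives Player 2 a strictly higher payoff than every other strategy, against every choice by the opponent.
C1 is not dominant: against R1, C2 gives 5 > -4.
C2 is not dominant: against R3, C3 gives 8 > 3.
C3 is not dominant: against R1, C1 gives -4 > -5.
C4 is not dominant: against R1, C2 gives 5 > -1.
No single strategy is best against every opponent action.

None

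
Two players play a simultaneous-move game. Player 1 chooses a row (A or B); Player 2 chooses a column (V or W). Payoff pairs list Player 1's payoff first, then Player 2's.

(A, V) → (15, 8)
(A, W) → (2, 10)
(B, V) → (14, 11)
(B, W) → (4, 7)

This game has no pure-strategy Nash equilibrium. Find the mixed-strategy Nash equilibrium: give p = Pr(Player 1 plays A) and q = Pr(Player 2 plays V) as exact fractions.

In a mixed NE each player is indifferent between their pure strategies, so the opponent's mix sets the indifference.
Player 2 indifferent between V and W: p·8 + (1−p)·11 = p·10 + (1−p)·7 ⟹ 11 + (-3)p = 7 + 3p ⟹ p = 2/3.
Player 1 indifferent between A and B: q·15 + (1−q)·2 = q·14 + (1−q)·4 ⟹ 2 + 13q = 4 + 10q ⟹ q = 2/3.

p = 2/3, q = 2/3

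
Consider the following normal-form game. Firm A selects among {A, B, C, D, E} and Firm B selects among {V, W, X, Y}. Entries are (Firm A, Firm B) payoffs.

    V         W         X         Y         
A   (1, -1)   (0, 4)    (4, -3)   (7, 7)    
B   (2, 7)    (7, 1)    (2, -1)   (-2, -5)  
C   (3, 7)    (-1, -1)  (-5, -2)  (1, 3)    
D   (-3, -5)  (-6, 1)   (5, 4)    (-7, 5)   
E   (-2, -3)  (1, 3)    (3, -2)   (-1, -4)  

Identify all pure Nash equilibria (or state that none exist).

Check mutual best responses: a cell is a NE iff neither player can gain by unilaterally deviating.
Firm A's best responses — vs V: C (payoff 3); vs W: B (payoff 7); vs X: D (payoff 5); vs Y: A (payoff 7).
Firm B's best responses — vs A: Y (payoff 7); vs B: V (payoff 7); vs C: V (payoff 7); vs D: Y (payoff 5); vs E: W (payoff 3).
Mutual best responses occur at (A, Y) and (C, V); at each, neither player gains by switching.

(A, Y) and (C, V)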